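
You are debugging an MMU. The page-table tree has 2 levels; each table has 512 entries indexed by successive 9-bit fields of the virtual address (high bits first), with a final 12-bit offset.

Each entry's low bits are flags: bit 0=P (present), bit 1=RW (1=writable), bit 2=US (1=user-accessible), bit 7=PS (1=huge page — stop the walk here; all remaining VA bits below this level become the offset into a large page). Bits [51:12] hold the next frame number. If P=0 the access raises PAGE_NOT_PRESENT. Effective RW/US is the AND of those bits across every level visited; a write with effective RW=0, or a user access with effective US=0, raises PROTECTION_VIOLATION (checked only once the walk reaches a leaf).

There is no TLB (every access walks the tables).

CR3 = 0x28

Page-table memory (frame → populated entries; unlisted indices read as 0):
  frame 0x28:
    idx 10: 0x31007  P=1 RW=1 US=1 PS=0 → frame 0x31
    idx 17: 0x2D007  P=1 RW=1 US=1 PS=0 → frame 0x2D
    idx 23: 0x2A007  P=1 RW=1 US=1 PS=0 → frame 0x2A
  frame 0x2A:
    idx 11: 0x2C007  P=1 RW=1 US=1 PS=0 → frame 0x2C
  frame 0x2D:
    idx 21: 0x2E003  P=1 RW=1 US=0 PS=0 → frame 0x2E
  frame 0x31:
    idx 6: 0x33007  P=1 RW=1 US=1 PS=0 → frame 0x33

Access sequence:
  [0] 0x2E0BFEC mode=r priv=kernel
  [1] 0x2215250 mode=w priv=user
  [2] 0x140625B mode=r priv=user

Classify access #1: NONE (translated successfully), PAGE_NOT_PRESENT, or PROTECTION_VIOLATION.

Trace:
#0 VA=0x2E0BFEC (r,kernel):
  [0] read 0x28 idx=23: raw=0x2A007 flags P=1 W=1 U=1 S=0
  [1] read 0x2A idx=11: raw=0x2C007 flags P=1 W=1 U=1 S=0
  ⇒ phys 0x2CFEC  [2 reads]
#1 VA=0x2215250 (w,user):
  [0] read 0x28 idx=17: raw=0x2D007 flags P=1 W=1 U=1 S=0
  [1] read 0x2D idx=21: raw=0x2E003 flags P=1 W=1 U=0 S=0
  ⇒ fault: PROTECTION_VIOLATION  — 2 lookups
#2 VA=0x140625B (r,user):
  [0] read 0x28 idx=10: raw=0x31007 flags P=1 W=1 U=1 S=0
  [1] read 0x31 idx=6: raw=0x33007 flags P=1 W=1 U=1 S=0
  ⇒ phys 0x3325B  [2 reads]

Access #1 fault: PROTECTION_VIOLATION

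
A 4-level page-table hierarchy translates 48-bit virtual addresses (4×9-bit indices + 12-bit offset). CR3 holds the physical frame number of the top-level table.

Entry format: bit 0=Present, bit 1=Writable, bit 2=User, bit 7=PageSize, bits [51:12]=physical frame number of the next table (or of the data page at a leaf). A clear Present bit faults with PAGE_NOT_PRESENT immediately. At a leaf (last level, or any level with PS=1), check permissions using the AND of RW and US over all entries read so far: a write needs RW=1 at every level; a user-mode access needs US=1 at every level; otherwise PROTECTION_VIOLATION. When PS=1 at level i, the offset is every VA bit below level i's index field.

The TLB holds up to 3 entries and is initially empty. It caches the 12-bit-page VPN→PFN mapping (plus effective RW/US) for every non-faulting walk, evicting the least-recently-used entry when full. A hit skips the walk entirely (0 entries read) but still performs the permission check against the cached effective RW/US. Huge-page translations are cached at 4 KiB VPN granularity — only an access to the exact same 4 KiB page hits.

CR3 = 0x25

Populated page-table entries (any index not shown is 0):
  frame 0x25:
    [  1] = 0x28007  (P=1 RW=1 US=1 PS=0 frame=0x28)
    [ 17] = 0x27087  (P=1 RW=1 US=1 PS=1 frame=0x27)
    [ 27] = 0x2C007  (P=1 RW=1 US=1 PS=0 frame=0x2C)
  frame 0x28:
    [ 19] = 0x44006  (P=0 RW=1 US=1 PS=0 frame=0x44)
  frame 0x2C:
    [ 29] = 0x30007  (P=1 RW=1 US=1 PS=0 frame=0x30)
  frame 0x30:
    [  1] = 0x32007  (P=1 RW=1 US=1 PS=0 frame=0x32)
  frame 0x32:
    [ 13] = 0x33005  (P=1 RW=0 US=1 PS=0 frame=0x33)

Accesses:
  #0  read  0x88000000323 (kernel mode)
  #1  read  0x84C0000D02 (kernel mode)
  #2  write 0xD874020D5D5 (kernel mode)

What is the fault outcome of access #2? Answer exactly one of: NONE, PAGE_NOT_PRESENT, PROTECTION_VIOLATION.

Walk each access:
#0 VA=0x88000000323 (r,kernel):
  L0: frame=0x25 idx=17 entry=0x27087 [P=1 RW=1 US=1 PS=1]
  ⇒ phys 0x27323 (huge @L0)  [1 reads]
#1 VA=0x84C0000D02 (r,kernel):
  L0: frame=0x25 idx=1 entry=0x28007 [P=1 RW=1 US=1 PS=0]
  L1: frame=0x28 idx=19 entry=0x44006 [P=0 RW=1 US=1 PS=0]
  ⇒ fault: PAGE_NOT_PRESENT  — 2 lookups
#2 VA=0xD874020D5D5 (w,kernel):
  L0: frame=0x25 idx=27 entry=0x2C007 [P=1 RW=1 US=1 PS=0]
  L1: frame=0x2C idx=29 entry=0x30007 [P=1 RW=1 US=1 PS=0]
  L2: frame=0x30 idx=1 entry=0x32007 [P=1 RW=1 US=1 PS=0]
  L3: frame=0x32 idx=13 entry=0x33005 [P=1 RW=0 US=1 PS=0]
  ⇒ fault: PROTECTION_VIOLATION  — 4 lookups

Access #2 fault: PROTECTION_VIOLATION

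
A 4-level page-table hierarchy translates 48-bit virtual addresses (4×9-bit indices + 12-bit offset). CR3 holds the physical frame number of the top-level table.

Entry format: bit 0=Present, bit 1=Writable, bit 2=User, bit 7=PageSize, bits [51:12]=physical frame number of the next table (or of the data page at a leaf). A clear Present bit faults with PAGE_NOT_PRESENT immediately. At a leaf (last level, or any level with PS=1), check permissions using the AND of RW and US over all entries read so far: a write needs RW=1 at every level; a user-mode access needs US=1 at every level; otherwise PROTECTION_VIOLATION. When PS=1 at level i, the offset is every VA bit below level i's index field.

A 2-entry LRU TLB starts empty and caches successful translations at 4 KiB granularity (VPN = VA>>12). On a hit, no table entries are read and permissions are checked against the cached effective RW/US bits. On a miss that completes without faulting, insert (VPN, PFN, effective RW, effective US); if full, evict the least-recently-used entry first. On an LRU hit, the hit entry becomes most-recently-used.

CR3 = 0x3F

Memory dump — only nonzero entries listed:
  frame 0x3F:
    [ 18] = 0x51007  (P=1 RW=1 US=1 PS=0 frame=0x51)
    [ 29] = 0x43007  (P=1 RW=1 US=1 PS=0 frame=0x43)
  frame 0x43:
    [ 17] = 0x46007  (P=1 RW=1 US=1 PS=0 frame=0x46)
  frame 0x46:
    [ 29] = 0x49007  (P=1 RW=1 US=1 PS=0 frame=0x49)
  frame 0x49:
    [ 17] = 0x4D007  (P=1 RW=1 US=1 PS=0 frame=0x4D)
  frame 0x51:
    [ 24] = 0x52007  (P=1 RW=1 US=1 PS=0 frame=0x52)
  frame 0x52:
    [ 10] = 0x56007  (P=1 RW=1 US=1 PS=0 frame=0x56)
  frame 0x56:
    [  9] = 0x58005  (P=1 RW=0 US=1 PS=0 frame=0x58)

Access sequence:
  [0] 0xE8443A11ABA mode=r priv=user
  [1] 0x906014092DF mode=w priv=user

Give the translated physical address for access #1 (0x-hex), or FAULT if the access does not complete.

Walk each access:
#0 VA=0xE8443A11ABA (r,user):
  lvl0: tbl 0x3F, slot 29 ⇒ 0x43007 (P1/RW1/US1/PS0)
  lvl1: tbl 0x43, slot 17 ⇒ 0x46007 (P1/RW1/US1/PS0)
  lvl2: tbl 0x46, slot 29 ⇒ 0x49007 (P1/RW1/US1/PS0)
  lvl3: tbl 0x49, slot 17 ⇒ 0x4D007 (P1/RW1/US1/PS0)
  ⇒ phys 0x4DABA  [4 reads]
#1 VA=0x906014092DF (w,user):
  lvl0: tbl 0x3F, slot 18 ⇒ 0x51007 (P1/RW1/US1/PS0)
  lvl1: tbl 0x51, slot 24 ⇒ 0x52007 (P1/RW1/US1/PS0)
  lvl2: tbl 0x52, slot 10 ⇒ 0x56007 (P1/RW1/US1/PS0)
  lvl3: tbl 0x56, slot 9 ⇒ 0x58005 (P1/RW0/US1/PS0)
  ✗ PROTECTION_VIOLATION  [4 reads]

Access #1 PA: FAULT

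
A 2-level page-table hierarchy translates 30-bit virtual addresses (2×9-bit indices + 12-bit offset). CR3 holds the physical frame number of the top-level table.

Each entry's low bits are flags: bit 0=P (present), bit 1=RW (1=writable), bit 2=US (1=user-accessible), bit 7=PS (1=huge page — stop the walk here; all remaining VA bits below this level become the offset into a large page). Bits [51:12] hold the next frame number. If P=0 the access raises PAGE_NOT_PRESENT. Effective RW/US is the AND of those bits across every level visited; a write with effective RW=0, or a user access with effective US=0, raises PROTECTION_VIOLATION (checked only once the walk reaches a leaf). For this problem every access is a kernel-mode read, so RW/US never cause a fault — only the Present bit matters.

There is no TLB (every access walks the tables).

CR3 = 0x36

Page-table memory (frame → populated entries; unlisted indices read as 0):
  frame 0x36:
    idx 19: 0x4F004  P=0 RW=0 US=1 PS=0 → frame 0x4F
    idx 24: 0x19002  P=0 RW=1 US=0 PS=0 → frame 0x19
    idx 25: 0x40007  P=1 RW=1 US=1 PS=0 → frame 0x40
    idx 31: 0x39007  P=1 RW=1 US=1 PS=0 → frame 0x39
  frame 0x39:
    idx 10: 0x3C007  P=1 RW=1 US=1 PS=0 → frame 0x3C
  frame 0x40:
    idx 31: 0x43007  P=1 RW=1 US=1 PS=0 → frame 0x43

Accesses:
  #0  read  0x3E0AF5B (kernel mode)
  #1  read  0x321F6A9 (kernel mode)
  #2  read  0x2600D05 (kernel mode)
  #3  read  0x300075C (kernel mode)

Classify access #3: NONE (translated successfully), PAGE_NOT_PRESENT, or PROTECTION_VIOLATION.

Per-access translation:
#0 VA=0x3E0AF5B (r,kernel):
  lvl0: tbl 0x36, slot 31 ⇒ 0x39007 (P1/RW1/US1/PS0)
  lvl1: tbl 0x39, slot 10 ⇒ 0x3C007 (P1/RW1/US1/PS0)
  ✓ 0x3CF5B  — 2 lookups
#1 VA=0x321F6A9 (r,kernel):
  lvl0: tbl 0x36, slot 25 ⇒ 0x40007 (P1/RW1/US1/PS0)
  lvl1: tbl 0x40, slot 31 ⇒ 0x43007 (P1/RW1/US1/PS0)
  ✓ 0x436A9  — 2 lookups
#2 VA=0x2600D05 (r,kernel):
  lvl0: tbl 0x36, slot 19 ⇒ 0x4F004 (P0/RW0/US1/PS0)
  ⇒ fault: PAGE_NOT_PRESENT  — 1 lookups
#3 VA=0x300075C (r,kernel):
  lvl0: tbl 0x36, slot 24 ⇒ 0x19002 (P0/RW1/US0/PS0)
  ⇒ fault: PAGE_NOT_PRESENT  — 1 lookups

Access #3 fault: PAGE_NOT_PRESENT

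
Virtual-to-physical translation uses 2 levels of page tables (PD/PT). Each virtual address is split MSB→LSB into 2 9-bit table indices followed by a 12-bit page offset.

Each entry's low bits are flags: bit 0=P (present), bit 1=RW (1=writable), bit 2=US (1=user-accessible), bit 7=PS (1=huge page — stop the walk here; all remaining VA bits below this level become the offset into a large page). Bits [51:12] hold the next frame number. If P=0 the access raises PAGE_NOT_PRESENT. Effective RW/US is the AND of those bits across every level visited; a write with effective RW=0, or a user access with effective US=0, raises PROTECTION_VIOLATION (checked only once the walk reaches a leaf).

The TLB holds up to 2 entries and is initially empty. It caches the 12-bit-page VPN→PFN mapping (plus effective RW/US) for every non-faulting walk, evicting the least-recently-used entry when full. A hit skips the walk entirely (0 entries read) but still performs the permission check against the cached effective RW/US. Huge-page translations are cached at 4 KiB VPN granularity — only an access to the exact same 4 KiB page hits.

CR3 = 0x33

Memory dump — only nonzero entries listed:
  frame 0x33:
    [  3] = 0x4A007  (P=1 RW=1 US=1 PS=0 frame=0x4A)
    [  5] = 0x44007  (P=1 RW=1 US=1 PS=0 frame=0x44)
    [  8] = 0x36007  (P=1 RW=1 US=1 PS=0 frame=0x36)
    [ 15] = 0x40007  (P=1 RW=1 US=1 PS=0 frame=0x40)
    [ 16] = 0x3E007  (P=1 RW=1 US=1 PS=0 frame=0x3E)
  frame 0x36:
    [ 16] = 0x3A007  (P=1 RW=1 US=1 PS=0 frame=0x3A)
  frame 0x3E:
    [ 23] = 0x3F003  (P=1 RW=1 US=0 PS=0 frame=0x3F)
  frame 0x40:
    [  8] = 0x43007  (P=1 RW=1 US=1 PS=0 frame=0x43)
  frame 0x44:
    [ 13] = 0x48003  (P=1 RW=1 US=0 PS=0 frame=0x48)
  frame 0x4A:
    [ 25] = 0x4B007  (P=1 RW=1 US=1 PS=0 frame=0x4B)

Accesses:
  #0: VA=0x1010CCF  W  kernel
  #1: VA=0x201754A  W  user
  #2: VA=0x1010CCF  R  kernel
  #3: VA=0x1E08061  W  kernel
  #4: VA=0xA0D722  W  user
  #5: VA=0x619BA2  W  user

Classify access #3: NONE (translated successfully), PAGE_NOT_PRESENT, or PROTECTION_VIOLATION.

Trace:
#0 VA=0x1010CCF (w,kernel):
  lvl0: tbl 0x33, slot 8 ⇒ 0x36007 (P1/RW1/US1/PS0)
  lvl1: tbl 0x36, slot 16 ⇒ 0x3A007 (P1/RW1/US1/PS0)
  ⇒ phys 0x3ACCF  [2 reads]
#1 VA=0x201754A (w,user):
  lvl0: tbl 0x33, slot 16 ⇒ 0x3E007 (P1/RW1/US1/PS0)
  lvl1: tbl 0x3E, slot 23 ⇒ 0x3F003 (P1/RW1/US0/PS0)
  ⇒ fault: PROTECTION_VIOLATION  — 2 lookups
#2 VA=0x1010CCF (r,kernel):
  TLB hit vpn=0x1010 → PA=0x3ACCF
#3 VA=0x1E08061 (w,kernel):
  lvl0: tbl 0x33, slot 15 ⇒ 0x40007 (P1/RW1/US1/PS0)
  lvl1: tbl 0x40, slot 8 ⇒ 0x43007 (P1/RW1/US1/PS0)
  ⇒ phys 0x43061  [2 reads]
#4 VA=0xA0D722 (w,user):
  lvl0: tbl 0x33, slot 5 ⇒ 0x44007 (P1/RW1/US1/PS0)
  lvl1: tbl 0x44, slot 13 ⇒ 0x48003 (P1/RW1/US0/PS0)
  ⇒ fault: PROTECTION_VIOLATION  — 2 lookups
#5 VA=0x619BA2 (w,user):
  lvl0: tbl 0x33, slot 3 ⇒ 0x4A007 (P1/RW1/US1/PS0)
  lvl1: tbl 0x4A, slot 25 ⇒ 0x4B007 (P1/RW1/US1/PS0)
  ⇒ phys 0x4BBA2  [2 reads]

Access #3 fault: NONE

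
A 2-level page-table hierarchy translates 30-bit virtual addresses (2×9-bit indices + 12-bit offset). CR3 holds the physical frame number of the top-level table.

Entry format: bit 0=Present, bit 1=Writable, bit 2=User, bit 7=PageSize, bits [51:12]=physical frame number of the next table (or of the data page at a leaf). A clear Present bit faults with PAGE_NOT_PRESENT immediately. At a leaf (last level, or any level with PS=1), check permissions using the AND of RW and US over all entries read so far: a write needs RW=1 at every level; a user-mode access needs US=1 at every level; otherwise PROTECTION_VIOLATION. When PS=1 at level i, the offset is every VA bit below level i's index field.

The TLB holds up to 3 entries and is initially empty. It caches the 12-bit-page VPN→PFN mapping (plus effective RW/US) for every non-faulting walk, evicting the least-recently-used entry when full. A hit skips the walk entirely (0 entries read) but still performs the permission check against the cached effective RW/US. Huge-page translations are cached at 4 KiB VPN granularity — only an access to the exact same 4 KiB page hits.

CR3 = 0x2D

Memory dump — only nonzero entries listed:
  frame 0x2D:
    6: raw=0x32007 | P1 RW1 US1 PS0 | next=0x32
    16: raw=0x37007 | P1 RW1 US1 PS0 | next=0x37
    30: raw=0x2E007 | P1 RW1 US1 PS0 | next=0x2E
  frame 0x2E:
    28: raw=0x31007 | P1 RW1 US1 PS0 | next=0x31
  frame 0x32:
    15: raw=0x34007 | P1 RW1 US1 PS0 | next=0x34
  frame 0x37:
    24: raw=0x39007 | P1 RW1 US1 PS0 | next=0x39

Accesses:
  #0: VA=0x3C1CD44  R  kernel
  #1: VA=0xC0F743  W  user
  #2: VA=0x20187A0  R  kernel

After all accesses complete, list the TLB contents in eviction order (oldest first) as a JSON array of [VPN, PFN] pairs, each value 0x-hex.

Walk each access:
#0 VA=0x3C1CD44 (r,kernel):
  lvl0: tbl 0x2D, slot 30 ⇒ 0x2E007 (P1/RW1/US1/PS0)
  lvl1: tbl 0x2E, slot 28 ⇒ 0x31007 (P1/RW1/US1/PS0)
  ✓ 0x31D44  — 2 lookups
#1 VA=0xC0F743 (w,user):
  lvl0: tbl 0x2D, slot 6 ⇒ 0x32007 (P1/RW1/US1/PS0)
  lvl1: tbl 0x32, slot 15 ⇒ 0x34007 (P1/RW1/US1/PS0)
  ✓ 0x34743  — 2 lookups
#2 VA=0x20187A0 (r,kernel):
  lvl0: tbl 0x2D, slot 16 ⇒ 0x37007 (P1/RW1/US1/PS0)
  lvl1: tbl 0x37, slot 24 ⇒ 0x39007 (P1/RW1/US1/PS0)
  ✓ 0x397A0  — 2 lookups

TLB: [["0x3C1C", "0x31"], ["0xC0F", "0x34"], ["0x2018", "0x39"]]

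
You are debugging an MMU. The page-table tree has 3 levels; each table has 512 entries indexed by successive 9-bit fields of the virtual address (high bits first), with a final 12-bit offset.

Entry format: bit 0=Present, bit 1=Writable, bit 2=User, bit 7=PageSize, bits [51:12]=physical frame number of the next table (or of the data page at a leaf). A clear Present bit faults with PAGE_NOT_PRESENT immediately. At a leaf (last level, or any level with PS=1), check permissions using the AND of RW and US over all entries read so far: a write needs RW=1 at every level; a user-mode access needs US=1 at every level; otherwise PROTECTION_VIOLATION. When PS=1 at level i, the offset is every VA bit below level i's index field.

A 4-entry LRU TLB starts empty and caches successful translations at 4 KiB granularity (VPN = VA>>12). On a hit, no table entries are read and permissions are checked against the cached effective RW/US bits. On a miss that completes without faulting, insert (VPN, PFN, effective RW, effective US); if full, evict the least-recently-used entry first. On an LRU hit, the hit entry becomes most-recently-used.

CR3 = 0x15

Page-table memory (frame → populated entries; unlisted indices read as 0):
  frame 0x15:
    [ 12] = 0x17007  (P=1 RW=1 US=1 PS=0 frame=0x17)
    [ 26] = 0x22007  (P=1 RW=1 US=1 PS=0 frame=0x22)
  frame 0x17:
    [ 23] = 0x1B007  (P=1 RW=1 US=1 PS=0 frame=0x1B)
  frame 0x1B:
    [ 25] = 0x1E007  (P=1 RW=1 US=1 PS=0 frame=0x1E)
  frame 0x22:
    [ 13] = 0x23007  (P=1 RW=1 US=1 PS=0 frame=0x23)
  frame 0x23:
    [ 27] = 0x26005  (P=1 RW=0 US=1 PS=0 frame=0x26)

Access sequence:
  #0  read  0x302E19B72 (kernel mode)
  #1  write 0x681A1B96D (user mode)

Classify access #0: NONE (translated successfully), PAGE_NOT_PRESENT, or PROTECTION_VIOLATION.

Trace:
#0 VA=0x302E19B72 (r,kernel):
  L0: frame=0x15 idx=12 entry=0x17007 [P=1 RW=1 US=1 PS=0]
  L1: frame=0x17 idx=23 entry=0x1B007 [P=1 RW=1 US=1 PS=0]
  L2: frame=0x1B idx=25 entry=0x1E007 [P=1 RW=1 US=1 PS=0]
  ✓ 0x1EB72  — 3 lookups
#1 VA=0x681A1B96D (w,user):
  L0: frame=0x15 idx=26 entry=0x22007 [P=1 RW=1 US=1 PS=0]
  L1: frame=0x22 idx=13 entry=0x23007 [P=1 RW=1 US=1 PS=0]
  L2: frame=0x23 idx=27 entry=0x26005 [P=1 RW=0 US=1 PS=0]
  → PROTECTION_VIOLATION  (3 entries read)

Access #0 fault: NONE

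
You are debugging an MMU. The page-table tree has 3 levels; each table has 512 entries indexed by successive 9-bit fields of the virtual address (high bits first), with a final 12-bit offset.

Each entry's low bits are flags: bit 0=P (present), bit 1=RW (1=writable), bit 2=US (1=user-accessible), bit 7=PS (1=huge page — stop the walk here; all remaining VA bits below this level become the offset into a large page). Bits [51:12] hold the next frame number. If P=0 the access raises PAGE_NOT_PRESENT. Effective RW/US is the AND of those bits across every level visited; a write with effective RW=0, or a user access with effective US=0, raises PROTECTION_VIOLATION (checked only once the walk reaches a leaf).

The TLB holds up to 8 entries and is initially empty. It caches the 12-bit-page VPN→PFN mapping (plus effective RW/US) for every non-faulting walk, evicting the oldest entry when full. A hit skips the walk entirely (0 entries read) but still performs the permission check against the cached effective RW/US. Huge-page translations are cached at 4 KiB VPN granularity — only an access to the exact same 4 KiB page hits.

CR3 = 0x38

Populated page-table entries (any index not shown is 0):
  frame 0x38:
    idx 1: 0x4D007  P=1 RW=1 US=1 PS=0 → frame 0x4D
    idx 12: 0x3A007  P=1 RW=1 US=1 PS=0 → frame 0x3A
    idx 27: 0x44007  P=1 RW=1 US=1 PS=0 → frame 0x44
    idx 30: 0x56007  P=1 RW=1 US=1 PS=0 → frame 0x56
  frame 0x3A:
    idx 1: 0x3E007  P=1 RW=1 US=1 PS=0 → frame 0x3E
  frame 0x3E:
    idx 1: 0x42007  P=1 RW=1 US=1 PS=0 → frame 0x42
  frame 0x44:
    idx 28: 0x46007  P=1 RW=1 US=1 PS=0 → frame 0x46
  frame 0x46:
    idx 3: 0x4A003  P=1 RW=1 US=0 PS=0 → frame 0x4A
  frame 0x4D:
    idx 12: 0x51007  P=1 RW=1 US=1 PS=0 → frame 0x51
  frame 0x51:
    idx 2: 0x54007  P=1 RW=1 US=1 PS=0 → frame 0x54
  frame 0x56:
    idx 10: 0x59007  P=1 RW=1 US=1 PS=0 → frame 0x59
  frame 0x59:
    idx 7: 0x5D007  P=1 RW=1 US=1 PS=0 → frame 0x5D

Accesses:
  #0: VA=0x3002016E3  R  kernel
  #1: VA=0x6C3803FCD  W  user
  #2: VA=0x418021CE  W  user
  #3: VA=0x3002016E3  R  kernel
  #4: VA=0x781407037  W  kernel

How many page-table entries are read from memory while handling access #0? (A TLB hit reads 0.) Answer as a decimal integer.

Walk each access:
#0 VA=0x3002016E3 (r,kernel):
  L0 @0x38[12] → 0x3A007  P=1,RW=1,US=1,PS=0
  L1 @0x3A[1] → 0x3E007  P=1,RW=1,US=1,PS=0
  L2 @0x3E[1] → 0x42007  P=1,RW=1,US=1,PS=0
  ⇒ phys 0x426E3  [3 reads]
#1 VA=0x6C3803FCD (w,user):
  L0 @0x38[27] → 0x44007  P=1,RW=1,US=1,PS=0
  L1 @0x44[28] → 0x46007  P=1,RW=1,US=1,PS=0
  L2 @0x46[3] → 0x4A003  P=1,RW=1,US=0,PS=0
  → PROTECTION_VIOLATION  (3 entries read)
#2 VA=0x418021CE (w,user):
  L0 @0x38[1] → 0x4D007  P=1,RW=1,US=1,PS=0
  L1 @0x4D[12] → 0x51007  P=1,RW=1,US=1,PS=0
  L2 @0x51[2] → 0x54007  P=1,RW=1,US=1,PS=0
  ⇒ phys 0x541CE  [3 reads]
#3 VA=0x3002016E3 (r,kernel):
  TLB hit vpn=0x300201 → PA=0x426E3
#4 VA=0x781407037 (w,kernel):
  L0 @0x38[30] → 0x56007  P=1,RW=1,US=1,PS=0
  L1 @0x56[10] → 0x59007  P=1,RW=1,US=1,PS=0
  L2 @0x59[7] → 0x5D007  P=1,RW=1,US=1,PS=0
  ⇒ phys 0x5D037  [3 reads]

Entries read for #0: 3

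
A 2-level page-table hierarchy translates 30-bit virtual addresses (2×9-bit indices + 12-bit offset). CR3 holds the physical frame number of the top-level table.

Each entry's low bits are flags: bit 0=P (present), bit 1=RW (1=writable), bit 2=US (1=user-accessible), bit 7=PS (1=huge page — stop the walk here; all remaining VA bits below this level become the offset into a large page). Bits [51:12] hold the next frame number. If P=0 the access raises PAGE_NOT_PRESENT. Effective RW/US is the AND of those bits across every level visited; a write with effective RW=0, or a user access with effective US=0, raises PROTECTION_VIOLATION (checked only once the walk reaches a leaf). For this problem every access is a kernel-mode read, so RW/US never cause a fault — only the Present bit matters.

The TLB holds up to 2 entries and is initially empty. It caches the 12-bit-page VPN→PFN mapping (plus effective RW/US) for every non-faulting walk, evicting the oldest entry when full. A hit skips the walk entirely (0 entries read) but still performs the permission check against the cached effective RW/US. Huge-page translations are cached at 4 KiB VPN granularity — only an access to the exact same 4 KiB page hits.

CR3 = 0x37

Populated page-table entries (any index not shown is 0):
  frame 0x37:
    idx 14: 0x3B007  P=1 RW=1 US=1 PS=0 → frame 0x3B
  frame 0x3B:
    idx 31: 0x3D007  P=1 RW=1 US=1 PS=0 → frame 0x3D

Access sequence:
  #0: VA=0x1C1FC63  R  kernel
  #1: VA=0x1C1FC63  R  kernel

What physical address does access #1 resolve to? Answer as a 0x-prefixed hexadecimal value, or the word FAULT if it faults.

Per-access translation:
#0 VA=0x1C1FC63 (r,kernel):
  lvl0: tbl 0x37, slot 14 ⇒ 0x3B007 (P1/RW1/US1/PS0)
  lvl1: tbl 0x3B, slot 31 ⇒ 0x3D007 (P1/RW1/US1/PS0)
  ✓ 0x3DC63  — 2 lookups
#1 VA=0x1C1FC63 (r,kernel):
  TLB hit vpn=0x1C1F → PA=0x3DC63

Access #1 PA: 0x3DC63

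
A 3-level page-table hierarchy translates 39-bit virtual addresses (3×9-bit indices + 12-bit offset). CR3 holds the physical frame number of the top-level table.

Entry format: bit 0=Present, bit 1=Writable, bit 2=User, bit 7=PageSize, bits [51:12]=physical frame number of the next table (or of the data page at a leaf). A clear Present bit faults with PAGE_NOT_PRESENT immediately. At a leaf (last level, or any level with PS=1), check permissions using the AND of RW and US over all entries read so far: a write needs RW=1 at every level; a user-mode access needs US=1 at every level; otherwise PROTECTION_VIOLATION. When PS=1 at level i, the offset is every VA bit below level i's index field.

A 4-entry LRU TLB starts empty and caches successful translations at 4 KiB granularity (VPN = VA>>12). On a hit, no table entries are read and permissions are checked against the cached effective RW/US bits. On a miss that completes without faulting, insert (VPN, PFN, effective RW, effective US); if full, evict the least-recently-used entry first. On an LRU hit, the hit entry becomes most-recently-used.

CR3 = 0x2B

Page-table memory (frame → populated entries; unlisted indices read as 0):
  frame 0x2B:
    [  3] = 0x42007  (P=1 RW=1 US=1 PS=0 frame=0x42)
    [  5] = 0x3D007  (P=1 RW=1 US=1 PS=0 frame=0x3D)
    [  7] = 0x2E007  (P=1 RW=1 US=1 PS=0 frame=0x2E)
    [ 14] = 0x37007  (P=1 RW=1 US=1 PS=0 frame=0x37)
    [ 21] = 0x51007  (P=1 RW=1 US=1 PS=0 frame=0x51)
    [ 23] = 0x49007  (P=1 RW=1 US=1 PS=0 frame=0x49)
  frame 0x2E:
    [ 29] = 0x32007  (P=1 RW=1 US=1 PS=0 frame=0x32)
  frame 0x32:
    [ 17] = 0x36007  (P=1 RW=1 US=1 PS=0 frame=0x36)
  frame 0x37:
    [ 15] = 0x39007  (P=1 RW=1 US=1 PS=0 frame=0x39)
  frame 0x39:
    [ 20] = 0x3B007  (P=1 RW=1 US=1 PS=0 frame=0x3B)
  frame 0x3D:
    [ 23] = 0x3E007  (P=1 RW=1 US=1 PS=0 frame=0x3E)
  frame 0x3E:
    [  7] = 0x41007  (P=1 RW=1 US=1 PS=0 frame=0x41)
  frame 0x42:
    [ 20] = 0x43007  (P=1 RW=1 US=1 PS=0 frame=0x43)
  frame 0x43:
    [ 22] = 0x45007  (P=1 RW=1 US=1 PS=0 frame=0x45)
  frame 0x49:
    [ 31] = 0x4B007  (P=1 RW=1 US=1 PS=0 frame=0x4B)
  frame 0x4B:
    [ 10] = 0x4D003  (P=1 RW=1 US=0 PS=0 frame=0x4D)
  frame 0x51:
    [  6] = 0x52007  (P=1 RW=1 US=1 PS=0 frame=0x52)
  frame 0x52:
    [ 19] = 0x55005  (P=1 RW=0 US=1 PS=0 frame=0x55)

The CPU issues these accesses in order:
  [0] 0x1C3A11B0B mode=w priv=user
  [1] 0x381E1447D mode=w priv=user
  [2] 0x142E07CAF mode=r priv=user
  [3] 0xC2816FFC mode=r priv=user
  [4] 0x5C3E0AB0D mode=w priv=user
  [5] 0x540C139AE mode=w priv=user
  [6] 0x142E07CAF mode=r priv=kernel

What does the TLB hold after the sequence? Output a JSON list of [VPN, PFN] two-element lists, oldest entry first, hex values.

Trace:
#0 VA=0x1C3A11B0B (w,user):
  L0: frame=0x2B idx=7 entry=0x2E007 [P=1 RW=1 US=1 PS=0]
  L1: frame=0x2E idx=29 entry=0x32007 [P=1 RW=1 US=1 PS=0]
  L2: frame=0x32 idx=17 entry=0x36007 [P=1 RW=1 US=1 PS=0]
  ⇒ phys 0x36B0B  [3 reads]
#1 VA=0x381E1447D (w,user):
  L0: frame=0x2B idx=14 entry=0x37007 [P=1 RW=1 US=1 PS=0]
  L1: frame=0x37 idx=15 entry=0x39007 [P=1 RW=1 US=1 PS=0]
  L2: frame=0x39 idx=20 entry=0x3B007 [P=1 RW=1 US=1 PS=0]
  ⇒ phys 0x3B47D  [3 reads]
#2 VA=0x142E07CAF (r,user):
  L0: frame=0x2B idx=5 entry=0x3D007 [P=1 RW=1 US=1 PS=0]
  L1: frame=0x3D idx=23 entry=0x3E007 [P=1 RW=1 US=1 PS=0]
  L2: frame=0x3E idx=7 entry=0x41007 [P=1 RW=1 US=1 PS=0]
  ⇒ phys 0x41CAF  [3 reads]
#3 VA=0xC2816FFC (r,user):
  L0: frame=0x2B idx=3 entry=0x42007 [P=1 RW=1 US=1 PS=0]
  L1: frame=0x42 idx=20 entry=0x43007 [P=1 RW=1 US=1 PS=0]
  L2: frame=0x43 idx=22 entry=0x45007 [P=1 RW=1 US=1 PS=0]
  ⇒ phys 0x45FFC  [3 reads]
#4 VA=0x5C3E0AB0D (w,user):
  L0: frame=0x2B idx=23 entry=0x49007 [P=1 RW=1 US=1 PS=0]
  L1: frame=0x49 idx=31 entry=0x4B007 [P=1 RW=1 US=1 PS=0]
  L2: frame=0x4B idx=10 entry=0x4D003 [P=1 RW=1 US=0 PS=0]
  ✗ PROTECTION_VIOLATION  [3 reads]
#5 VA=0x540C139AE (w,user):
  L0: frame=0x2B idx=21 entry=0x51007 [P=1 RW=1 US=1 PS=0]
  L1: frame=0x51 idx=6 entry=0x52007 [P=1 RW=1 US=1 PS=0]
  L2: frame=0x52 idx=19 entry=0x55005 [P=1 RW=0 US=1 PS=0]
  ✗ PROTECTION_VIOLATION  [3 reads]
#6 VA=0x142E07CAF (r,kernel):
  TLB hit vpn=0x142E07 → PA=0x41CAF

TLB: [["0x1C3A11", "0x36"], ["0x381E14", "0x3B"], ["0xC2816", "0x45"], ["0x142E07", "0x41"]]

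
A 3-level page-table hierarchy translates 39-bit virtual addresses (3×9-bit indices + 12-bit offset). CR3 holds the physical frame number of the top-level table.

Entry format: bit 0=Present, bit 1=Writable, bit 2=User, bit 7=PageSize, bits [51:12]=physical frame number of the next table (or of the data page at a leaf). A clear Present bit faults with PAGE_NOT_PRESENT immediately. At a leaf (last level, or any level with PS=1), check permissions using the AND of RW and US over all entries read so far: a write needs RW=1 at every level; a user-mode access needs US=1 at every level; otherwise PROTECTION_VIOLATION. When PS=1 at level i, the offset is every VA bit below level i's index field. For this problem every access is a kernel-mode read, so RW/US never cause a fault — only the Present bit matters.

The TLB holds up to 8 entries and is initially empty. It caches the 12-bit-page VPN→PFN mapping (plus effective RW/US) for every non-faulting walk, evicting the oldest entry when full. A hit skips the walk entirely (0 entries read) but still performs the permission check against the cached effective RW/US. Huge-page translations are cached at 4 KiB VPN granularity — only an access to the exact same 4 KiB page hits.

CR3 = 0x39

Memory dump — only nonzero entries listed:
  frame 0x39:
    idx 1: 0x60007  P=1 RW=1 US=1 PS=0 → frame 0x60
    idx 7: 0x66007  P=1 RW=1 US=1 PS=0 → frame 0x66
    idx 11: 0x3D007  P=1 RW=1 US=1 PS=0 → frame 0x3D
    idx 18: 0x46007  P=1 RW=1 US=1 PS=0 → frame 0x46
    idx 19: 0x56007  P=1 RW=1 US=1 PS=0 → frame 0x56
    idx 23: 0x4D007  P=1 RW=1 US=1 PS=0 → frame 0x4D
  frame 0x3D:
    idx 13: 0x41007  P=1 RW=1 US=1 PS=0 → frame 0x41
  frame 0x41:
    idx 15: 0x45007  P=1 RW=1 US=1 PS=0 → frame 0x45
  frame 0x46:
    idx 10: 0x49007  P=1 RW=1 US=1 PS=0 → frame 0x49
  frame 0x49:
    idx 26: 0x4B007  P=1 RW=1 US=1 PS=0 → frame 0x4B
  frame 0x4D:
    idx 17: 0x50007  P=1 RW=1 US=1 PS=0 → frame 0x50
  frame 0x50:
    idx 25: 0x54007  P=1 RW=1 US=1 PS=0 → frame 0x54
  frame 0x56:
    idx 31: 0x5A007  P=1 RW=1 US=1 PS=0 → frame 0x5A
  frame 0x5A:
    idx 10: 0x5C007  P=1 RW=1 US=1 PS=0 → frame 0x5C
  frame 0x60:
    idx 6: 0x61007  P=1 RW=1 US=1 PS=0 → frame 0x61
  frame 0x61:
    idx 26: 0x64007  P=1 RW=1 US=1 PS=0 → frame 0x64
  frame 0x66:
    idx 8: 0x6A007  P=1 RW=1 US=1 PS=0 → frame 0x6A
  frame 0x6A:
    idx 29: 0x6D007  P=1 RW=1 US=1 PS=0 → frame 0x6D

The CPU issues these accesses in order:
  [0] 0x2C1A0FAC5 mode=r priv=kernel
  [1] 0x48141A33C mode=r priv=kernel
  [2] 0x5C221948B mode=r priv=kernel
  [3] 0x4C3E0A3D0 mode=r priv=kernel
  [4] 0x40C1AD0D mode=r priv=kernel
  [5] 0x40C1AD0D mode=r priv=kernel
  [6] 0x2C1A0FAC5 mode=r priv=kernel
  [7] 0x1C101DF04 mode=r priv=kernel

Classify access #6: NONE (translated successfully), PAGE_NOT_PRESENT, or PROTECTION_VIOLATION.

Per-access translation:
#0 VA=0x2C1A0FAC5 (r,kernel):
  L0: frame=0x39 idx=11 entry=0x3D007 [P=1 RW=1 US=1 PS=0]
  L1: frame=0x3D idx=13 entry=0x41007 [P=1 RW=1 US=1 PS=0]
  L2: frame=0x41 idx=15 entry=0x45007 [P=1 RW=1 US=1 PS=0]
  → PA=0x45AC5  (3 entries read)
#1 VA=0x48141A33C (r,kernel):
  L0: frame=0x39 idx=18 entry=0x46007 [P=1 RW=1 US=1 PS=0]
  L1: frame=0x46 idx=10 entry=0x49007 [P=1 RW=1 US=1 PS=0]
  L2: frame=0x49 idx=26 entry=0x4B007 [P=1 RW=1 US=1 PS=0]
  → PA=0x4B33C  (3 entries read)
#2 VA=0x5C221948B (r,kernel):
  L0: frame=0x39 idx=23 entry=0x4D007 [P=1 RW=1 US=1 PS=0]
  L1: frame=0x4D idx=17 entry=0x50007 [P=1 RW=1 US=1 PS=0]
  L2: frame=0x50 idx=25 entry=0x54007 [P=1 RW=1 US=1 PS=0]
  → PA=0x5448B  (3 entries read)
#3 VA=0x4C3E0A3D0 (r,kernel):
  L0: frame=0x39 idx=19 entry=0x56007 [P=1 RW=1 US=1 PS=0]
  L1: frame=0x56 idx=31 entry=0x5A007 [P=1 RW=1 US=1 PS=0]
  L2: frame=0x5A idx=10 entry=0x5C007 [P=1 RW=1 US=1 PS=0]
  → PA=0x5C3D0  (3 entries read)
#4 VA=0x40C1AD0D (r,kernel):
  L0: frame=0x39 idx=1 entry=0x60007 [P=1 RW=1 US=1 PS=0]
  L1: frame=0x60 idx=6 entry=0x61007 [P=1 RW=1 US=1 PS=0]
  L2: frame=0x61 idx=26 entry=0x64007 [P=1 RW=1 US=1 PS=0]
  → PA=0x64D0D  (3 entries read)
#5 VA=0x40C1AD0D (r,kernel):
  TLB hit vpn=0x40C1A → PA=0x64D0D
#6 VA=0x2C1A0FAC5 (r,kernel):
  TLB hit vpn=0x2C1A0F → PA=0x45AC5
#7 VA=0x1C101DF04 (r,kernel):
  L0: frame=0x39 idx=7 entry=0x66007 [P=1 RW=1 US=1 PS=0]
  L1: frame=0x66 idx=8 entry=0x6A007 [P=1 RW=1 US=1 PS=0]
  L2: frame=0x6A idx=29 entry=0x6D007 [P=1 RW=1 US=1 PS=0]
  → PA=0x6DF04  (3 entries read)

Access #6 fault: NONE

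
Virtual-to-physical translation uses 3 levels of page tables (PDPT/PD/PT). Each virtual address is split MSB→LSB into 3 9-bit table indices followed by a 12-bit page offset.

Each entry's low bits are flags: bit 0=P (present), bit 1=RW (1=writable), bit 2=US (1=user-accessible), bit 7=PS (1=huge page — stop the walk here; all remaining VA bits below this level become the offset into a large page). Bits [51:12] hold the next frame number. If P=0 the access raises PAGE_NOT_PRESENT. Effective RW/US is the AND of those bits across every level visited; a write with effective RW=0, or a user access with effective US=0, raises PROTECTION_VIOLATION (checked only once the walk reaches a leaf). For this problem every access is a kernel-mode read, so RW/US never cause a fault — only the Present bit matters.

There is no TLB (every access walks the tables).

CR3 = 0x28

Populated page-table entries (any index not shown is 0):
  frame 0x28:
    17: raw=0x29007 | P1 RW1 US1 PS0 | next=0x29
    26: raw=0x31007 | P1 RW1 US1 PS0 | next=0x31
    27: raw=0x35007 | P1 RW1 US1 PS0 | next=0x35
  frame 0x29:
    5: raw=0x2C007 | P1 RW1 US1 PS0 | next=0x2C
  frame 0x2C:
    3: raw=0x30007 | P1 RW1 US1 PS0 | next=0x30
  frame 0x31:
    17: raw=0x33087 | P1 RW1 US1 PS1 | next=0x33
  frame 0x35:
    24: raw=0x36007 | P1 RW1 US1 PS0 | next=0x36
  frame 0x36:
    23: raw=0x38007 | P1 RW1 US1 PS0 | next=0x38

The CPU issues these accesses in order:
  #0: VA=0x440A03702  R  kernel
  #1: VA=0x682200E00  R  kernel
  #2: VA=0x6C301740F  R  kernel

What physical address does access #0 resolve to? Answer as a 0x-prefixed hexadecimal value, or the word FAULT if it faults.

Walk each access:
#0 VA=0x440A03702 (r,kernel):
  L0: frame=0x28 idx=17 entry=0x29007 [P=1 RW=1 US=1 PS=0]
  L1: frame=0x29 idx=5 entry=0x2C007 [P=1 RW=1 US=1 PS=0]
  L2: frame=0x2C idx=3 entry=0x30007 [P=1 RW=1 US=1 PS=0]
  ⇒ phys 0x30702  [3 reads]
#1 VA=0x682200E00 (r,kernel):
  L0: frame=0x28 idx=26 entry=0x31007 [P=1 RW=1 US=1 PS=0]
  L1: frame=0x31 idx=17 entry=0x33087 [P=1 RW=1 US=1 PS=1]
  ⇒ phys 0x33E00 (huge @L1)  [2 reads]
#2 VA=0x6C301740F (r,kernel):
  L0: frame=0x28 idx=27 entry=0x35007 [P=1 RW=1 US=1 PS=0]
  L1: frame=0x35 idx=24 entry=0x36007 [P=1 RW=1 US=1 PS=0]
  L2: frame=0x36 idx=23 entry=0x38007 [P=1 RW=1 US=1 PS=0]
  ⇒ phys 0x3840F  [3 reads]

Access #0 PA: 0x30702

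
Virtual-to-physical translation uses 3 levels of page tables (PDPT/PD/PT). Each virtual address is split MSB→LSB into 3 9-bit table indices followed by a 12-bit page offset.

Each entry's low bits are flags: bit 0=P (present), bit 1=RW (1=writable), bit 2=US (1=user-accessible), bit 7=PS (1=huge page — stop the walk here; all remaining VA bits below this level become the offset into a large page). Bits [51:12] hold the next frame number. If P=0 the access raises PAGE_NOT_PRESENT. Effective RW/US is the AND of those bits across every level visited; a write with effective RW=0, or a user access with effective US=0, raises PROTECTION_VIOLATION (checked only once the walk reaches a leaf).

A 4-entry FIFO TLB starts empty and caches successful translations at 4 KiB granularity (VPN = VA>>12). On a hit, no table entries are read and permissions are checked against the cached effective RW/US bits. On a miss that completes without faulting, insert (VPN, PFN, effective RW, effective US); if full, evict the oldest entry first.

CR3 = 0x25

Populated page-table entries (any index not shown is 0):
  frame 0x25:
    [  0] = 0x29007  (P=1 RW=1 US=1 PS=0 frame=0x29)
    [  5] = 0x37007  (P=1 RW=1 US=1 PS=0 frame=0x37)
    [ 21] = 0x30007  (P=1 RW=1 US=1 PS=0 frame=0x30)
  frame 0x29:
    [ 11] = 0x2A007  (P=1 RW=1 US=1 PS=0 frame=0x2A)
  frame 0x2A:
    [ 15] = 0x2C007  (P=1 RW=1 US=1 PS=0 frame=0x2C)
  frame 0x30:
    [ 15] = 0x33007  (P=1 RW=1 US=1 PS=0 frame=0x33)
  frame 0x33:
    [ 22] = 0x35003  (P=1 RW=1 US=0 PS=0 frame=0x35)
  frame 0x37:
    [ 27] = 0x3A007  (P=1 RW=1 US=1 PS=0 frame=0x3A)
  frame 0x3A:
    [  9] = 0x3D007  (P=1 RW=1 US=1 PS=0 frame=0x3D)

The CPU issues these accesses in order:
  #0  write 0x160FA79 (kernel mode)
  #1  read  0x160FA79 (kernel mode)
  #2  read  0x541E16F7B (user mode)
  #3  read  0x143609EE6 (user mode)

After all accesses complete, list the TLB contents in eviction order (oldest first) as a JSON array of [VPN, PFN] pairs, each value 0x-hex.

Trace:
#0 VA=0x160FA79 (w,kernel):
  lvl0: tbl 0x25, slot 0 ⇒ 0x29007 (P1/RW1/US1/PS0)
  lvl1: tbl 0x29, slot 11 ⇒ 0x2A007 (P1/RW1/US1/PS0)
  lvl2: tbl 0x2A, slot 15 ⇒ 0x2C007 (P1/RW1/US1/PS0)
  → PA=0x2CA79  (3 entries read)
#1 VA=0x160FA79 (r,kernel):
  TLB hit vpn=0x160F → PA=0x2CA79
#2 VA=0x541E16F7B (r,user):
  lvl0: tbl 0x25, slot 21 ⇒ 0x30007 (P1/RW1/US1/PS0)
  lvl1: tbl 0x30, slot 15 ⇒ 0x33007 (P1/RW1/US1/PS0)
  lvl2: tbl 0x33, slot 22 ⇒ 0x35003 (P1/RW1/US0/PS0)
  ✗ PROTECTION_VIOLATION  [3 reads]
#3 VA=0x143609EE6 (r,user):
  lvl0: tbl 0x25, slot 5 ⇒ 0x37007 (P1/RW1/US1/PS0)
  lvl1: tbl 0x37, slot 27 ⇒ 0x3A007 (P1/RW1/US1/PS0)
  lvl2: tbl 0x3A, slot 9 ⇒ 0x3D007 (P1/RW1/US1/PS0)
  → PA=0x3DEE6  (3 entries read)

TLB: [["0x160F", "0x2C"], ["0x143609", "0x3D"]]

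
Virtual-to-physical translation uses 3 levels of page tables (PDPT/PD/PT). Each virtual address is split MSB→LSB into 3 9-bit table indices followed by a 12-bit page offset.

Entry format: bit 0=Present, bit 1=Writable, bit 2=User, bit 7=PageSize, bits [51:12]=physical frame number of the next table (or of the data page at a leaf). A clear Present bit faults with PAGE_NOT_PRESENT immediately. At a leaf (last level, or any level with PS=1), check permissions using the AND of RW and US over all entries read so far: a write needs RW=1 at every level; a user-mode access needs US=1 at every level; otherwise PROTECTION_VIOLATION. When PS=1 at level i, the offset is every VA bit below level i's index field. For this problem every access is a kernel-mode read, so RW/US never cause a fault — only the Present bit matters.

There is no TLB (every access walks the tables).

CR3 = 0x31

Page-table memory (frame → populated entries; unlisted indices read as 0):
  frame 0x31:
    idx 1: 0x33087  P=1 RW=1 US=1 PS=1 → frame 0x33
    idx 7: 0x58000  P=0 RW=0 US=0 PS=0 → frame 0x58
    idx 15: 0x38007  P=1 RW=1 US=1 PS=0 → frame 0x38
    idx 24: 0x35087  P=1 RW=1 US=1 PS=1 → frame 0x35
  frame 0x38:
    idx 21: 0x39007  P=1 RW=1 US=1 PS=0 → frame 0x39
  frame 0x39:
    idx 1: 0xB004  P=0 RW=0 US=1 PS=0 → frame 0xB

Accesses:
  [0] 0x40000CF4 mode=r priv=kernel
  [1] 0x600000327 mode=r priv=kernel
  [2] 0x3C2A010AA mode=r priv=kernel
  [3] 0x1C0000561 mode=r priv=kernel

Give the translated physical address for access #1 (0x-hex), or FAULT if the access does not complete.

Walk each access:
#0 VA=0x40000CF4 (r,kernel):
  [0] read 0x31 idx=1: raw=0x33087 flags P=1 W=1 U=1 S=1
  ✓ 0x33CF4 (huge @L0)  — 1 lookups
#1 VA=0x600000327 (r,kernel):
  [0] read 0x31 idx=24: raw=0x35087 flags P=1 W=1 U=1 S=1
  ✓ 0x35327 (huge @L0)  — 1 lookups
#2 VA=0x3C2A010AA (r,kernel):
  [0] read 0x31 idx=15: raw=0x38007 flags P=1 W=1 U=1 S=0
  [1] read 0x38 idx=21: raw=0x39007 flags P=1 W=1 U=1 S=0
  [2] read 0x39 idx=1: raw=0xB004 flags P=0 W=0 U=1 S=0
  → PAGE_NOT_PRESENT  (3 entries read)
#3 VA=0x1C0000561 (r,kernel):
  [0] read 0x31 idx=7: raw=0x58000 flags P=0 W=0 U=0 S=0
  → PAGE_NOT_PRESENT  (1 entries read)

Access #1 PA: 0x35327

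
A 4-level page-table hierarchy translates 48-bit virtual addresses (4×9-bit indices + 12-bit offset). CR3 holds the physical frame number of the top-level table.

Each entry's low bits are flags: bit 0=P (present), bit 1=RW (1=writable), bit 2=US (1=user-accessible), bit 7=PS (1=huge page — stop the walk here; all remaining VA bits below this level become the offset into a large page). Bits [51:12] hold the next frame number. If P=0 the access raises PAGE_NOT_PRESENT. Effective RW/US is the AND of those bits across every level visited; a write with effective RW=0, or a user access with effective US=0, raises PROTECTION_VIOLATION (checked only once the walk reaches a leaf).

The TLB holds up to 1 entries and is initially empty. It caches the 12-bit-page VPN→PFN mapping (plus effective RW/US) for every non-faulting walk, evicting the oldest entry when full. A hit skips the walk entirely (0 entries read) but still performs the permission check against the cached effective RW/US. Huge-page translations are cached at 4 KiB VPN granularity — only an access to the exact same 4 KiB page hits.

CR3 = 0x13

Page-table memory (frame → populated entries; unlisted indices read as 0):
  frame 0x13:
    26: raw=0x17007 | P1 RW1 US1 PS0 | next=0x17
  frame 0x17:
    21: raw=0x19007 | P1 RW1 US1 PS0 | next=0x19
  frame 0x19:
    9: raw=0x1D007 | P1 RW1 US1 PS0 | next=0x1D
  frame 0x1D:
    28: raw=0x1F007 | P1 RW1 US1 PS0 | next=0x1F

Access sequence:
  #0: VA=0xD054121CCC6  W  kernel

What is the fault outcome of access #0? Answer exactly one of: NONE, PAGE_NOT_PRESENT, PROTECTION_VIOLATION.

Walk each access:
#0 VA=0xD054121CCC6 (w,kernel):
  L0: frame=0x13 idx=26 entry=0x17007 [P=1 RW=1 US=1 PS=0]
  L1: frame=0x17 idx=21 entry=0x19007 [P=1 RW=1 US=1 PS=0]
  L2: frame=0x19 idx=9 entry=0x1D007 [P=1 RW=1 US=1 PS=0]
  L3: frame=0x1D idx=28 entry=0x1F007 [P=1 RW=1 US=1 PS=0]
  ✓ 0x1FCC6  — 4 lookups

Access #0 fault: NONE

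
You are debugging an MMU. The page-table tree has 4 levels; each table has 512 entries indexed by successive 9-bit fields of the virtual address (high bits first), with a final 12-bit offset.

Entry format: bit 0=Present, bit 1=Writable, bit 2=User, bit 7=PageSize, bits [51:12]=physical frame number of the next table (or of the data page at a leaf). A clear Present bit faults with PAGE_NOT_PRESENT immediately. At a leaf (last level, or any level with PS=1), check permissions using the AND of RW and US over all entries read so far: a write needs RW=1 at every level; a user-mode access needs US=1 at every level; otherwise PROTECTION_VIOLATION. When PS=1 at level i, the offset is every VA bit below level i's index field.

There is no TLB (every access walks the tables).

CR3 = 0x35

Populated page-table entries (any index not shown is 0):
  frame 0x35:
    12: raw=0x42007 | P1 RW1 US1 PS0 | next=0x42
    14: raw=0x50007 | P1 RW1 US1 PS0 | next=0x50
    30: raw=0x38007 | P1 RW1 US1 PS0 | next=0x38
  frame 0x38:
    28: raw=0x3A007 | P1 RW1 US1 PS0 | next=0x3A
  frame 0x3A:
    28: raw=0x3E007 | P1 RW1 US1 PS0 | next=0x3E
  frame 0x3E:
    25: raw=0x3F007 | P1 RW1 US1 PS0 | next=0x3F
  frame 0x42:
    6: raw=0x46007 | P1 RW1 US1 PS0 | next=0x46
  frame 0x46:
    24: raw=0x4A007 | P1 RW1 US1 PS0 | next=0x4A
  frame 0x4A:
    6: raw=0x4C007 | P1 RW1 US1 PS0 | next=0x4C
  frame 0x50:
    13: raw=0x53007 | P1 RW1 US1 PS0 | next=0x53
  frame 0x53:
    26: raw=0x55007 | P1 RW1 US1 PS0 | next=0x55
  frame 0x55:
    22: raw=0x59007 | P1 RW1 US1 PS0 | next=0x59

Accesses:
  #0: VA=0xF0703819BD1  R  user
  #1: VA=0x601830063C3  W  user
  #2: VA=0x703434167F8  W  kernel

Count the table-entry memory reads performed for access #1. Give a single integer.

Per-access translation:
#0 VA=0xF0703819BD1 (r,user):
  [0] read 0x35 idx=30: raw=0x38007 flags P=1 W=1 U=1 S=0
  [1] read 0x38 idx=28: raw=0x3A007 flags P=1 W=1 U=1 S=0
  [2] read 0x3A idx=28: raw=0x3E007 flags P=1 W=1 U=1 S=0
  [3] read 0x3E idx=25: raw=0x3F007 flags P=1 W=1 U=1 S=0
  ✓ 0x3FBD1  — 4 lookups
#1 VA=0x601830063C3 (w,user):
  [0] read 0x35 idx=12: raw=0x42007 flags P=1 W=1 U=1 S=0
  [1] read 0x42 idx=6: raw=0x46007 flags P=1 W=1 U=1 S=0
  [2] read 0x46 idx=24: raw=0x4A007 flags P=1 W=1 U=1 S=0
  [3] read 0x4A idx=6: raw=0x4C007 flags P=1 W=1 U=1 S=0
  ✓ 0x4C3C3  — 4 lookups
#2 VA=0x703434167F8 (w,kernel):
  [0] read 0x35 idx=14: raw=0x50007 flags P=1 W=1 U=1 S=0
  [1] read 0x50 idx=13: raw=0x53007 flags P=1 W=1 U=1 S=0
  [2] read 0x53 idx=26: raw=0x55007 flags P=1 W=1 U=1 S=0
  [3] read 0x55 idx=22: raw=0x59007 flags P=1 W=1 U=1 S=0
  ✓ 0x597F8  — 4 lookups

Entries read for #1: 4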